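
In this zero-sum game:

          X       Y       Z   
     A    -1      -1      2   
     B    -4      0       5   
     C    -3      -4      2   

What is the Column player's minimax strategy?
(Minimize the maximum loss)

Column should play X, value = -1

Work:
Column player minimizes Row's maximum payoff:
Column X: max payoff to Row = -1
Column Y: max payoff to Row = 0
Column Z: max payoff to Row = 5
Minimum is -1, achieved by column X.
Minimax strategy: X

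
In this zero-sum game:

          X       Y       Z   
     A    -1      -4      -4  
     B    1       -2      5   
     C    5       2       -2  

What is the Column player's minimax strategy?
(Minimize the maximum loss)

Column should play Y, value = 2

Work:
Column player minimizes Row's maximum payoff:
Column X: max payoff to Row = 5
Column Y: max payoff to Row = 2
Column Z: max payoff to Row = 5
Minimum is 2, achieved by column Y.
Minimax strategy: Y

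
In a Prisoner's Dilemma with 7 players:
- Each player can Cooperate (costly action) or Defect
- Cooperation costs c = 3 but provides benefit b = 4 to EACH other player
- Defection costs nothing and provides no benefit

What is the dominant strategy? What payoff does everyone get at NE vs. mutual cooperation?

Dominant: Defect; NE payoff = 0; Coop payoff = 21

Work:
Defect dominates (saves cost c = 3, benefit to others is external)
NE: All defect → everyone gets 0
If all cooperate: each receives (6)×4 - 3 = 21
Social dilemma: 21 > 0 but NE gives 0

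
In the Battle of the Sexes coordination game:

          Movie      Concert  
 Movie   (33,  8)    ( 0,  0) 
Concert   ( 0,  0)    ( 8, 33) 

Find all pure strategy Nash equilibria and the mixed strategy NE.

Pure NE: (Movie, Movie) and (Concert, Concert); Mixed NE: p = 0.8049, q = 0.1951

Work:
Check pure NE:
(Movie, Movie): (33, 8) - no unilateral deviation beneficial
(Concert, Concert): (8, 33) - no unilateral deviation beneficial
Mixed NE: P1 plays Movie with p = 0.8049, P2 plays Movie with q = 0.1951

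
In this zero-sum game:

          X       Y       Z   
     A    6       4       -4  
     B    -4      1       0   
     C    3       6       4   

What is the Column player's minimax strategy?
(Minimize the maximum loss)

Column should play Z, value = 4

Work:
Column player minimizes Row's maximum payoff:
Column X: max payoff to Row = 6
Column Y: max payoff to Row = 6
Column Z: max payoff to Row = 4
Minimum is 4, achieved by column Z.
Minimax strategy: Z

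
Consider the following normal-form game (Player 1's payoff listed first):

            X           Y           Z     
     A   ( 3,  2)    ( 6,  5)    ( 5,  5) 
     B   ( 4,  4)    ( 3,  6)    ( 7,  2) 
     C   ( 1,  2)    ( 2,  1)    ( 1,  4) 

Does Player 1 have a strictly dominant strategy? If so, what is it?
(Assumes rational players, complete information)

No strictly dominant strategy exists for Player 1

Work:
A strategy strictly dominates another if it gives a strictly higher payoff against every opponent action. Compare each pair of P1's strategies column-by-column:
  A vs B: [3 vs 4, 6 vs 3, 5 vs 7] → A does not strictly dominate B (column X: 3 ≤ 4)
  A vs C: [3 vs 1, 6 vs 2, 5 vs 1] → A strictly dominates C
  B vs A: [4 vs 3, 3 vs 6, 7 vs 5] → B does not strictly dominate A (column Y: 3 ≤ 6)
  B vs C: [4 vs 1, 3 vs 2, 7 vs 1] → B strictly dominates C
  C vs A: [1 vs 3, 2 vs 6, 1 vs 5] → C does not strictly dominate A (column X: 1 ≤ 3)
  C vs B: [1 vs 4, 2 vs 3, 1 vs 7] → C does not strictly dominate B (column X: 1 ≤ 4)
No single strategy strictly dominates all others → no strictly dominant strategy.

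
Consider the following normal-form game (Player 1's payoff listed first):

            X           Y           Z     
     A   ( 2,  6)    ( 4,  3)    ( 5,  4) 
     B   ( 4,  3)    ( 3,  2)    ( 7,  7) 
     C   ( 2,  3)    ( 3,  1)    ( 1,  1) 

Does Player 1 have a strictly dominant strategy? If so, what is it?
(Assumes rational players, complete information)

No strictly dominant strategy exists for Player 1

Work:
A strategy strictly dominates another if it gives a strictly higher payoff against every opponent action. Compare each pair of P1's strategies column-by-column:
  A vs B: [2 vs 4, 4 vs 3, 5 vs 7] → A does not strictly dominate B (column X: 2 ≤ 4)
  A vs C: [2 vs 2, 4 vs 3, 5 vs 1] → A does not strictly dominate C (column X: 2 ≤ 2)
  B vs A: [4 vs 2, 3 vs 4, 7 vs 5] → B does not strictly dominate A (column Y: 3 ≤ 4)
  B vs C: [4 vs 2, 3 vs 3, 7 vs 1] → B does not strictly dominate C (column Y: 3 ≤ 3)
  C vs A: [2 vs 2, 3 vs 4, 1 vs 5] → C does not strictly dominate A (column X: 2 ≤ 2)
  C vs B: [2 vs 4, 3 vs 3, 1 vs 7] → C does not strictly dominate B (column X: 2 ≤ 4)
No single strategy strictly dominates all others → no strictly dominant strategy.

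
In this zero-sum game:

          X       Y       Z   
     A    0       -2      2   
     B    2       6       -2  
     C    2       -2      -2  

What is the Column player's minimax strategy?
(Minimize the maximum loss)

Column should play X or Z (all achieve the minimum), value = 2

Work:
Column player minimizes Row's maximum payoff:
Column X: max payoff to Row = 2
Column Y: max payoff to Row = 6
Column Z: max payoff to Row = 2
Minimum is 2, achieved by columns X, Z (tied).
Each of X or Z is a minimax strategy.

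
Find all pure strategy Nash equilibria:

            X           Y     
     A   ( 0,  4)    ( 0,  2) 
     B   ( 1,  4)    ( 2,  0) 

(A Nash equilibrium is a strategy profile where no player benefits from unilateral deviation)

Nash equilibrium: (B, X)

Work:
Best responses:
  P1 vs X: payoffs [0, 1] → best response B (payoff 1)
  P1 vs Y: payoffs [0, 2] → best response B (payoff 2)
  P2 vs A: payoffs [4, 2] → best response X (payoff 4)
  P2 vs B: payoffs [4, 0] → best response X (payoff 4)
Mutual best responses: (B,X) → Nash equilibria.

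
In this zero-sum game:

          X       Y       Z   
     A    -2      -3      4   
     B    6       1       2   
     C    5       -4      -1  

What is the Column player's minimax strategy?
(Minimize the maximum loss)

Column should play Y, value = 1

Work:
Column player minimizes Row's maximum payoff:
Column X: max payoff to Row = 6
Column Y: max payoff to Row = 1
Column Z: max payoff to Row = 4
Minimum is 1, achieved by column Y.
Minimax strategy: Y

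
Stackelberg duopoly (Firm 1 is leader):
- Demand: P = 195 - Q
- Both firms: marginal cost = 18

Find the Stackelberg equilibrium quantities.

q₁* (leader) = 88.5, q₂* (follower) = 44.25

Work:
Follower's reaction: q₂ = (a - c - q₁)/2
Leader substitutes: π₁ = q₁·(a - q₁ - (a-c-q₁)/2 - c)
FOC: q₁* = (195 - 18)/2 = 88.50
Then: q₂* = (195 - 18 - 88.5)/2 = 44.25
Leader has first-mover advantage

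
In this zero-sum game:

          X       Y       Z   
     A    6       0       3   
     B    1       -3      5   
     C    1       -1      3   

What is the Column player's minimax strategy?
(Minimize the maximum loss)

Column should play Y, value = 0

Work:
Column player minimizes Row's maximum payoff:
Column X: max payoff to Row = 6
Column Y: max payoff to Row = 0
Column Z: max payoff to Row = 5
Minimum is 0, achieved by column Y.
Minimax strategy: Y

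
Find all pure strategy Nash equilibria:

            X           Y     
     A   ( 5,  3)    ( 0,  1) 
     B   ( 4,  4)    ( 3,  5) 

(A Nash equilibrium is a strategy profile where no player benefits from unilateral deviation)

Nash equilibrium: (A, X), (B, Y)

Work:
Best responses:
  P1 vs X: payoffs [5, 4] → best response A (payoff 5)
  P1 vs Y: payoffs [0, 3] → best response B (payoff 3)
  P2 vs A: payoffs [3, 1] → best response X (payoff 3)
  P2 vs B: payoffs [4, 5] → best response Y (payoff 5)
Mutual best responses: (A,X), (B,Y) → Nash equilibria.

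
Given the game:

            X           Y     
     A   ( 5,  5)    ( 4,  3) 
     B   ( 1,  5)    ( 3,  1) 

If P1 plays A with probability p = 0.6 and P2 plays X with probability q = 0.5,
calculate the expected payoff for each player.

E[P1] = 3.5, E[P2] = 3.6

Work:
E[P1] = p·q·π₁(A,X) + p·(1-q)·π₁(A,Y) + (1-p)·q·π₁(B,X) + (1-p)·(1-q)·π₁(B,Y)
= 0.6·0.5·5 + 0.6·0.5·4 + 0.4·0.5·1 + 0.4·0.5·3
= 3.5

E[P2] = 3.6 (similar calculation)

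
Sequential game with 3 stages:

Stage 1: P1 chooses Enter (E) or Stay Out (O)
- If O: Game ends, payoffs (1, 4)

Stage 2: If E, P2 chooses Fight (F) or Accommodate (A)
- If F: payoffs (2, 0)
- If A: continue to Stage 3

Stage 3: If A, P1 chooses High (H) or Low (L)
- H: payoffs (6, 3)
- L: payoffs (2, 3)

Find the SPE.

SPE: (E, A, H); Outcome (6, 3)

Work:
Stage 3: P1 chooses H (6 vs 2)
Stage 2: P2: F->0, A->3 (anticipating H). Choose A
Stage 1: P1: O->1, E->6 (anticipating A, H). Choose E
SPE path: E -> A -> H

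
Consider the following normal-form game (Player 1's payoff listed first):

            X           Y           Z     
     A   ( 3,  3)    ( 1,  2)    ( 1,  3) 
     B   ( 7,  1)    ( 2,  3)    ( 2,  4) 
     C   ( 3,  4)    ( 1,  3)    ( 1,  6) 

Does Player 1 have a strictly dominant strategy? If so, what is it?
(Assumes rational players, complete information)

Yes, Player 1's strictly dominant strategy is B

Work:
A strategy strictly dominates another if it gives a strictly higher payoff against every opponent action. Compare each pair of P1's strategies column-by-column:
  A vs B: [3 vs 7, 1 vs 2, 1 vs 2] → A does not strictly dominate B (column X: 3 ≤ 7)
  A vs C: [3 vs 3, 1 vs 1, 1 vs 1] → A does not strictly dominate C (column X: 3 ≤ 3)
  B vs A: [7 vs 3, 2 vs 1, 2 vs 1] → B strictly dominates A
  B vs C: [7 vs 3, 2 vs 1, 2 vs 1] → B strictly dominates C
  C vs A: [3 vs 3, 1 vs 1, 1 vs 1] → C does not strictly dominate A (column X: 3 ≤ 3)
  C vs B: [3 vs 7, 1 vs 2, 1 vs 2] → C does not strictly dominate B (column X: 3 ≤ 7)
B strictly dominates every other strategy → strictly dominant.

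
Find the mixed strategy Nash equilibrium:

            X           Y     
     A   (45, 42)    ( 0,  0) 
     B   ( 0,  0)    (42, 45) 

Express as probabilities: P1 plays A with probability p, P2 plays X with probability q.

p = 0.5172, q = 0.4828

Work:
Find probabilities that make opponent indifferent:
P2 chooses q to make P1 indifferent between A and B
P1 chooses p to make P2 indifferent between X and Y
Mixed NE: P1 plays (A: 0.5172, B: 0.4828), P2 plays (X: 0.4828, Y: 0.5172)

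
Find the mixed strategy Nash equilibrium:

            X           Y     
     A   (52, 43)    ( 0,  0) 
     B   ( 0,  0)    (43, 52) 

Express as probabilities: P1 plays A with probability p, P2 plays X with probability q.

p = 0.5474, q = 0.4526

Work:
Find probabilities that make opponent indifferent:
P2 chooses q to make P1 indifferent between A and B
P1 chooses p to make P2 indifferent between X and Y
Mixed NE: P1 plays (A: 0.5474, B: 0.4526), P2 plays (X: 0.4526, Y: 0.5474)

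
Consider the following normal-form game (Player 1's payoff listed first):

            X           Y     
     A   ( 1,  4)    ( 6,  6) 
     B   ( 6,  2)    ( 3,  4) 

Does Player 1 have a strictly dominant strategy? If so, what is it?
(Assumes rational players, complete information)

No strictly dominant strategy exists for Player 1

Work:
A strategy strictly dominates another if it gives a strictly higher payoff against every opponent action. Compare each pair of P1's strategies column-by-column:
  A vs B: [1 vs 6, 6 vs 3] → A does not strictly dominate B (column X: 1 ≤ 6)
  B vs A: [6 vs 1, 3 vs 6] → B does not strictly dominate A (column Y: 3 ≤ 6)
No single strategy strictly dominates all others → no strictly dominant strategy.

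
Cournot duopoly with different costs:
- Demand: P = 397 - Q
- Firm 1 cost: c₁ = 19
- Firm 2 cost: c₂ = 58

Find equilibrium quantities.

q₁* = 139.0, q₂* = 100.0

Work:
Reaction: q₁ = (397 - 19 - q₂)/2
Reaction: q₂ = (397 - 58 - q₁)/2
Solve simultaneously:
q₁* = (397 - 2×19 + 58)/3 = 139.0
q₂* = (397 - 2×58 + 19)/3 = 100.0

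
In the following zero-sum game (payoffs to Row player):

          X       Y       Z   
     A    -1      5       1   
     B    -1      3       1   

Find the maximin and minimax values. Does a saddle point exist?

Maximin = -1, Minimax = -1, Saddle: True

Work:
Row minimums: [-1, -1] → maximin = -1
Column maximums: [-1, 5, 1] → minimax = -1
Saddle point exists! Game value = -1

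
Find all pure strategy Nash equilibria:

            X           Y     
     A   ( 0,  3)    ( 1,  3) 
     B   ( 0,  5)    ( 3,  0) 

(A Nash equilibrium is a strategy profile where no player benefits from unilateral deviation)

Nash equilibrium: (A, X), (B, X)

Work:
Best responses:
  P1 vs X: payoffs [0, 0] → best response A/B (payoff 0)
  P1 vs Y: payoffs [1, 3] → best response B (payoff 3)
  P2 vs A: payoffs [3, 3] → best response X/Y (payoff 3)
  P2 vs B: payoffs [5, 0] → best response X (payoff 5)
Mutual best responses: (A,X), (B,X) → Nash equilibria.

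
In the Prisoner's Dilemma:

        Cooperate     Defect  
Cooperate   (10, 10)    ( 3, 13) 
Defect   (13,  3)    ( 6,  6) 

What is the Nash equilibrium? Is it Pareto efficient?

(Defect, Defect) is NE; not Pareto efficient

Work:
Defect dominates Cooperate for both players:
If P2 cooperates: Defect (13) > Cooperate (10)
If P2 defects: Defect (6) > Cooperate (3)
NE: (Defect, Defect) with payoff (6, 6)
But (Cooperate, Cooperate) = (10, 10) Pareto dominates (6, 6)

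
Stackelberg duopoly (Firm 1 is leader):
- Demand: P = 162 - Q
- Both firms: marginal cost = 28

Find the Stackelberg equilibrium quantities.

q₁* (leader) = 67.0, q₂* (follower) = 33.5

Work:
Follower's reaction: q₂ = (a - c - q₁)/2
Leader substitutes: π₁ = q₁·(a - q₁ - (a-c-q₁)/2 - c)
FOC: q₁* = (162 - 28)/2 = 67.00
Then: q₂* = (162 - 28 - 67.0)/2 = 33.50
Leader has first-mover advantage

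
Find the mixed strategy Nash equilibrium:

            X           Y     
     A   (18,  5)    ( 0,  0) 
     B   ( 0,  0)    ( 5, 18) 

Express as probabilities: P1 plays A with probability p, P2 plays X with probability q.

p = 0.7826, q = 0.2174

Work:
Find probabilities that make opponent indifferent:
P2 chooses q to make P1 indifferent between A and B
P1 chooses p to make P2 indifferent between X and Y
Mixed NE: P1 plays (A: 0.7826, B: 0.2174), P2 plays (X: 0.2174, Y: 0.7826)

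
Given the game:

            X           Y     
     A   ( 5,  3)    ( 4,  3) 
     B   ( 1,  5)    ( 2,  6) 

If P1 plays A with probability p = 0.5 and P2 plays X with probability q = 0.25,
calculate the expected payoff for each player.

E[P1] = 3.0, E[P2] = 4.375

Work:
E[P1] = p·q·π₁(A,X) + p·(1-q)·π₁(A,Y) + (1-p)·q·π₁(B,X) + (1-p)·(1-q)·π₁(B,Y)
= 0.5·0.25·5 + 0.5·0.75·4 + 0.5·0.25·1 + 0.5·0.75·2
= 3.0

E[P2] = 4.375 (similar calculation)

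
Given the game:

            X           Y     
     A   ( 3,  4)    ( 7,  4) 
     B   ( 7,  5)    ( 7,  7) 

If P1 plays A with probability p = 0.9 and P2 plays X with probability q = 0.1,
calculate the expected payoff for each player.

E[P1] = 6.64, E[P2] = 4.28

Work:
E[P1] = p·q·π₁(A,X) + p·(1-q)·π₁(A,Y) + (1-p)·q·π₁(B,X) + (1-p)·(1-q)·π₁(B,Y)
= 0.9·0.1·3 + 0.9·0.9·7 + 0.1·0.1·7 + 0.1·0.9·7
= 6.64

E[P2] = 4.28 (similar calculation)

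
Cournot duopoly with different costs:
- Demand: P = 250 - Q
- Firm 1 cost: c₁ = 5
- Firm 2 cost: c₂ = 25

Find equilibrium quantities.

q₁* = 88.33, q₂* = 68.33

Work:
Reaction: q₁ = (250 - 5 - q₂)/2
Reaction: q₂ = (250 - 25 - q₁)/2
Solve simultaneously:
q₁* = (250 - 2×5 + 25)/3 = 88.33
q₂* = (250 - 2×25 + 5)/3 = 68.33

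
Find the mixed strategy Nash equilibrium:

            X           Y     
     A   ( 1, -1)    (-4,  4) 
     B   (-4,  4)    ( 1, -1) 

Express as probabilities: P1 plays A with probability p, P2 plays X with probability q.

p = 0.5, q = 0.5

Work:
Find probabilities that make opponent indifferent:
P2 chooses q to make P1 indifferent between A and B
P1 chooses p to make P2 indifferent between X and Y
Mixed NE: P1 plays (A: 0.5, B: 0.5), P2 plays (X: 0.5, Y: 0.5)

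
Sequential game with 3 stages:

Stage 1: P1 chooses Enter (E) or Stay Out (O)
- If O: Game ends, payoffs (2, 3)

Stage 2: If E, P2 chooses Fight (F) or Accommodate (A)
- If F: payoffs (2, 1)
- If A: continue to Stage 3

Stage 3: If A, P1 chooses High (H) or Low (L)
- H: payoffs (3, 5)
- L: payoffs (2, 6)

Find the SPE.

SPE: (E, A, H); Outcome (3, 5)

Work:
Stage 3: P1 chooses H (3 vs 2)
Stage 2: P2: F->1, A->5 (anticipating H). Choose A
Stage 1: P1: O->2, E->3 (anticipating A, H). Choose E
SPE path: E -> A -> H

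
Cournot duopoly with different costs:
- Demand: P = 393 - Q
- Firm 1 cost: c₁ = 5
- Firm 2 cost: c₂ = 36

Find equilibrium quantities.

q₁* = 139.67, q₂* = 108.67

Work:
Reaction: q₁ = (393 - 5 - q₂)/2
Reaction: q₂ = (393 - 36 - q₁)/2
Solve simultaneously:
q₁* = (393 - 2×5 + 36)/3 = 139.67
q₂* = (393 - 2×36 + 5)/3 = 108.67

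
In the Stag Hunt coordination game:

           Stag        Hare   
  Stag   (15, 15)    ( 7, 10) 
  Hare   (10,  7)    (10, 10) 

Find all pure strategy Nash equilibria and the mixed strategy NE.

Pure NE: (Stag, Stag) and (Hare, Hare); Mixed NE: p = 0.375, q = 0.375

Work:
Check pure NE:
(Stag, Stag): (15, 15) - no unilateral deviation beneficial
(Hare, Hare): (10, 10) - no unilateral deviation beneficial
Mixed NE: P1 plays Stag with p = 0.375, P2 plays Stag with q = 0.375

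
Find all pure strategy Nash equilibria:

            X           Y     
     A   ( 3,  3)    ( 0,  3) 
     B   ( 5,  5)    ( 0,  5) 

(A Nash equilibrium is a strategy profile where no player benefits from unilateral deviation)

Nash equilibrium: (A, Y), (B, X), (B, Y)

Work:
Best responses:
  P1 vs X: payoffs [3, 5] → best response B (payoff 5)
  P1 vs Y: payoffs [0, 0] → best response A/B (payoff 0)
  P2 vs A: payoffs [3, 3] → best response X/Y (payoff 3)
  P2 vs B: payoffs [5, 5] → best response X/Y (payoff 5)
Mutual best responses: (A,Y), (B,X), (B,Y) → Nash equilibria.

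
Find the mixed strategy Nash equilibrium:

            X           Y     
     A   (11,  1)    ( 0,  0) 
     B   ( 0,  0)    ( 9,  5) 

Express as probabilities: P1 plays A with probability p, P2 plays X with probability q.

p = 0.8333, q = 0.45

Work:
Find probabilities that make opponent indifferent:
P2 chooses q to make P1 indifferent between A and B
P1 chooses p to make P2 indifferent between X and Y
Mixed NE: P1 plays (A: 0.8333, B: 0.1667), P2 plays (X: 0.45, Y: 0.55)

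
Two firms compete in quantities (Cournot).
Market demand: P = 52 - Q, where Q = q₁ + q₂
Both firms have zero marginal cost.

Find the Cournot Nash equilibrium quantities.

q₁* = q₂* = 17.33; P* = 17.33

Work:
Profit: π_i = P·q_i = (a - q_i - q_j)·q_i
FOC: ∂π_i/∂q_i = a - 2q_i - q_j = 0
Reaction function: q_i = (52 - q_j)/2
Symmetry: q* = 52/3 = 17.33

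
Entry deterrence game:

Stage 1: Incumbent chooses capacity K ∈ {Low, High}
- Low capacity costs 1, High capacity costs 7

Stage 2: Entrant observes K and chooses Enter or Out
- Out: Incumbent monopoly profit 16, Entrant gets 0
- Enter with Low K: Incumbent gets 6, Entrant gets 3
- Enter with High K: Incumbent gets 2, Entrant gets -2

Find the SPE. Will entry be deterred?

SPE: (High, Enter|Low, Out|High); Entry deterred. Incumbent net profit = 9

Work:
After Low K: Entrant enters (3 > 0)
After High K: Entrant stays out (-2 < 0)
Incumbent: Low → 6−1=5, High → 16−7=9
Incumbent chooses High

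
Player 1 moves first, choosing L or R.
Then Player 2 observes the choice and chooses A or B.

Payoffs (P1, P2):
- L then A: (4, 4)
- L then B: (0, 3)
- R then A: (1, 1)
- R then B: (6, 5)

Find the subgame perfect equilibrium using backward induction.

P1 plays R, P2 plays A after L and B after R; Payoff (6, 5)

Work:
Backward induction:
After L: P2 chooses A → P1 gets 4
After R: P2 chooses B → P1 gets 6
P1 chooses R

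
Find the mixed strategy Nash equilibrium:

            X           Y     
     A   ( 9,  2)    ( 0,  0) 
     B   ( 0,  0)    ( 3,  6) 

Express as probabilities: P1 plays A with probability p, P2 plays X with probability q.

p = 0.75, q = 0.25

Work:
Find probabilities that make opponent indifferent:
P2 chooses q to make P1 indifferent between A and B
P1 chooses p to make P2 indifferent between X and Y
Mixed NE: P1 plays (A: 0.75, B: 0.25), P2 plays (X: 0.25, Y: 0.75)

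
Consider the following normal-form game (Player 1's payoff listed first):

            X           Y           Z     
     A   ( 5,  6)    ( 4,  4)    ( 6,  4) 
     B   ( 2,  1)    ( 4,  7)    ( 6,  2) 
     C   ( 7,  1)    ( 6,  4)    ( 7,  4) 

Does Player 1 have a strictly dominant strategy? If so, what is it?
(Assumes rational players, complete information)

Yes, Player 1's strictly dominant strategy is C

Work:
A strategy strictly dominates another if it gives a strictly higher payoff against every opponent action. Compare each pair of P1's strategies column-by-column:
  A vs B: [5 vs 2, 4 vs 4, 6 vs 6] → A does not strictly dominate B (column Y: 4 ≤ 4)
  A vs C: [5 vs 7, 4 vs 6, 6 vs 7] → A does not strictly dominate C (column X: 5 ≤ 7)
  B vs A: [2 vs 5, 4 vs 4, 6 vs 6] → B does not strictly dominate A (column X: 2 ≤ 5)
  B vs C: [2 vs 7, 4 vs 6, 6 vs 7] → B does not strictly dominate C (column X: 2 ≤ 7)
  C vs A: [7 vs 5, 6 vs 4, 7 vs 6] → C strictly dominates A
  C vs B: [7 vs 2, 6 vs 4, 7 vs 6] → C strictly dominates B
C strictly dominates every other strategy → strictly dominant.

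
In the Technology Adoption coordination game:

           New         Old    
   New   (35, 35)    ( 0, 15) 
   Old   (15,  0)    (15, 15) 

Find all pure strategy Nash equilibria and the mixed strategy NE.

Pure NE: (New, New) and (Old, Old); Mixed NE: p = 0.4286, q = 0.4286

Work:
Check pure NE:
(New, New): (35, 35) - no unilateral deviation beneficial
(Old, Old): (15, 15) - no unilateral deviation beneficial
Mixed NE: P1 plays New with p = 0.4286, P2 plays New with q = 0.4286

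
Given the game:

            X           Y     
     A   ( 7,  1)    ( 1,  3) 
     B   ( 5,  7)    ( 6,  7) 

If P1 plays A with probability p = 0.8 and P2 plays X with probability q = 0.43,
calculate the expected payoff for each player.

E[P1] = 3.978, E[P2] = 3.112

Work:
E[P1] = p·q·π₁(A,X) + p·(1-q)·π₁(A,Y) + (1-p)·q·π₁(B,X) + (1-p)·(1-q)·π₁(B,Y)
= 0.8·0.43·7 + 0.8·0.57·1 + 0.2·0.43·5 + 0.2·0.57·6
= 3.978

E[P2] = 3.112 (similar calculation)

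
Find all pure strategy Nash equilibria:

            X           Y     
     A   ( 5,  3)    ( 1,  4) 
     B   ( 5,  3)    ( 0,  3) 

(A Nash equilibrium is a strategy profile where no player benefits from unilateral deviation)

Nash equilibrium: (A, Y), (B, X)

Work:
Best responses:
  P1 vs X: payoffs [5, 5] → best response A/B (payoff 5)
  P1 vs Y: payoffs [1, 0] → best response A (payoff 1)
  P2 vs A: payoffs [3, 4] → best response Y (payoff 4)
  P2 vs B: payoffs [3, 3] → best response X/Y (payoff 3)
Mutual best responses: (A,Y), (B,X) → Nash equilibria.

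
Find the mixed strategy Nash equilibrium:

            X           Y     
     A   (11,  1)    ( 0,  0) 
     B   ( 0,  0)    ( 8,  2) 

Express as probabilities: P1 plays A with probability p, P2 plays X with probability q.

p = 0.6667, q = 0.4211

Work:
Find probabilities that make opponent indifferent:
P2 chooses q to make P1 indifferent between A and B
P1 chooses p to make P2 indifferent between X and Y
Mixed NE: P1 plays (A: 0.6667, B: 0.3333), P2 plays (X: 0.4211, Y: 0.5789)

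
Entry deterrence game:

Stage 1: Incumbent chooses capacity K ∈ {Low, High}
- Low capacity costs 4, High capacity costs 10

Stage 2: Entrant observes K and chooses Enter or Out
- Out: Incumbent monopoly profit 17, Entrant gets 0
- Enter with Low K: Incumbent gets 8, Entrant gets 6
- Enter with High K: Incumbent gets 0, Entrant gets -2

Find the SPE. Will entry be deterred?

SPE: (High, Enter|Low, Out|High); Entry deterred. Incumbent net profit = 7

Work:
After Low K: Entrant enters (6 > 0)
After High K: Entrant stays out (-2 < 0)
Incumbent: Low → 8−4=4, High → 17−10=7
Incumbent chooses High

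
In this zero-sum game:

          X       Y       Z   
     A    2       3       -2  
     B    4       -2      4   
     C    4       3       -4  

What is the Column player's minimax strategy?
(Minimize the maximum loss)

Column should play Y, value = 3

Work:
Column player minimizes Row's maximum payoff:
Column X: max payoff to Row = 4
Column Y: max payoff to Row = 3
Column Z: max payoff to Row = 4
Minimum is 3, achieved by column Y.
Minimax strategy: Y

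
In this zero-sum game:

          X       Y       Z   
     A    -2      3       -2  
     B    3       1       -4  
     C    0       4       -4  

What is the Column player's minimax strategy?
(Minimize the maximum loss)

Column should play Z, value = -2

Work:
Column player minimizes Row's maximum payoff:
Column X: max payoff to Row = 3
Column Y: max payoff to Row = 4
Column Z: max payoff to Row = -2
Minimum is -2, achieved by column Z.
Minimax strategy: Z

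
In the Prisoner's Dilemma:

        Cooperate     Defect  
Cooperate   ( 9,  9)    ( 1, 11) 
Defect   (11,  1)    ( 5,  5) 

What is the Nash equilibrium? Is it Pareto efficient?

(Defect, Defect) is NE; not Pareto efficient

Work:
Defect dominates Cooperate for both players:
If P2 cooperates: Defect (11) > Cooperate (9)
If P2 defects: Defect (5) > Cooperate (1)
NE: (Defect, Defect) with payoff (5, 5)
But (Cooperate, Cooperate) = (9, 9) Pareto dominates (5, 5)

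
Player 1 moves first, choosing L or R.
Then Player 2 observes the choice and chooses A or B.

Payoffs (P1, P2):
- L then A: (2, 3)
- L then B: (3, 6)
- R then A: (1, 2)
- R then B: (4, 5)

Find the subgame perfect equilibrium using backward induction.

P1 plays R, P2 plays B after L and B after R; Payoff (4, 5)

Work:
Backward induction:
After L: P2 chooses B → P1 gets 3
After R: P2 chooses B → P1 gets 4
P1 chooses R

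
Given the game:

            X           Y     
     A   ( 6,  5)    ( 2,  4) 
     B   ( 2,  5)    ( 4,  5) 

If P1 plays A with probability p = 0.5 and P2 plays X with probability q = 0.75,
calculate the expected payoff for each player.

E[P1] = 3.75, E[P2] = 4.875

Work:
E[P1] = p·q·π₁(A,X) + p·(1-q)·π₁(A,Y) + (1-p)·q·π₁(B,X) + (1-p)·(1-q)·π₁(B,Y)
= 0.5·0.75·6 + 0.5·0.25·2 + 0.5·0.75·2 + 0.5·0.25·4
= 3.75

E[P2] = 4.875 (similar calculation)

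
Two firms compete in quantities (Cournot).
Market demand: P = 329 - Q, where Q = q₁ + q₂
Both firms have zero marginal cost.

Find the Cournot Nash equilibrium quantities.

q₁* = q₂* = 109.67; P* = 109.67

Work:
Profit: π_i = P·q_i = (a - q_i - q_j)·q_i
FOC: ∂π_i/∂q_i = a - 2q_i - q_j = 0
Reaction function: q_i = (329 - q_j)/2
Symmetry: q* = 329/3 = 109.67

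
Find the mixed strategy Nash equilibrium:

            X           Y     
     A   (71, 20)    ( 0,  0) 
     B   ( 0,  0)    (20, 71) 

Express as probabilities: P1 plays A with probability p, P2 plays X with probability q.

p = 0.7802, q = 0.2198

Work:
Find probabilities that make opponent indifferent:
P2 chooses q to make P1 indifferent between A and B
P1 chooses p to make P2 indifferent between X and Y
Mixed NE: P1 plays (A: 0.7802, B: 0.2198), P2 plays (X: 0.2198, Y: 0.7802)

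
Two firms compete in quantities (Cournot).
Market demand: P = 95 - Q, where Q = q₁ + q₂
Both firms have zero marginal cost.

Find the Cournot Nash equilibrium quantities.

q₁* = q₂* = 31.67; P* = 31.67

Work:
Profit: π_i = P·q_i = (a - q_i - q_j)·q_i
FOC: ∂π_i/∂q_i = a - 2q_i - q_j = 0
Reaction function: q_i = (95 - q_j)/2
Symmetry: q* = 95/3 = 31.67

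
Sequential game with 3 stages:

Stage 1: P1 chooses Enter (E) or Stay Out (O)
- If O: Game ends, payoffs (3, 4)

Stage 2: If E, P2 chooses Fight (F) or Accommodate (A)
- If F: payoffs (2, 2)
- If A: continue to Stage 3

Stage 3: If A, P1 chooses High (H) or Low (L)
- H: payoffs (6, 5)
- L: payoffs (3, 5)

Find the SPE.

SPE: (E, A, H); Outcome (6, 5)

Work:
Stage 3: P1 chooses H (6 vs 3)
Stage 2: P2: F->2, A->5 (anticipating H). Choose A
Stage 1: P1: O->3, E->6 (anticipating A, H). Choose E
SPE path: E -> A -> H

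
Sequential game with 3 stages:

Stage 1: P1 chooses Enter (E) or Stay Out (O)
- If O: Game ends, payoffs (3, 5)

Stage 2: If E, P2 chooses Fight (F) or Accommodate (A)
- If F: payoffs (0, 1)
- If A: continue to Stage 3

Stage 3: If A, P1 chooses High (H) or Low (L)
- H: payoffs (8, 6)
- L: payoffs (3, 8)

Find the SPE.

SPE: (E, A, H); Outcome (8, 6)

Work:
Stage 3: P1 chooses H (8 vs 3)
Stage 2: P2: F->1, A->6 (anticipating H). Choose A
Stage 1: P1: O->3, E->8 (anticipating A, H). Choose E
SPE path: E -> A -> H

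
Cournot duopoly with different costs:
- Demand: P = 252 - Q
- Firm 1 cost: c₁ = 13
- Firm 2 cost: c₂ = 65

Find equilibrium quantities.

q₁* = 97.0, q₂* = 45.0

Work:
Reaction: q₁ = (252 - 13 - q₂)/2
Reaction: q₂ = (252 - 65 - q₁)/2
Solve simultaneously:
q₁* = (252 - 2×13 + 65)/3 = 97.0
q₂* = (252 - 2×65 + 13)/3 = 45.0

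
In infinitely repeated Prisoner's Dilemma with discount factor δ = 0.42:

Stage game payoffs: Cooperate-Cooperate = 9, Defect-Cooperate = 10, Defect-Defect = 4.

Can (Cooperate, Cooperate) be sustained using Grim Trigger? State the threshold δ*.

δ* = 0.1667; since δ = 0.42 ≥ 0.1667, cooperation can be sustained

Work:
For Grim Trigger:
Cooperate forever: 9/(1-δ)
Defect then punished: 10 + 4·δ/(1-δ)
Need: 9/(1-δ) ≥ 10 + 4·δ/(1-δ)
Solving: δ ≥ (T-R)/(T-P) = (10-9)/(10-4) = 0.1667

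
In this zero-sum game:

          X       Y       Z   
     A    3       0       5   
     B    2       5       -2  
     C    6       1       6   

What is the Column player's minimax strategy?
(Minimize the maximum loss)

Column should play Y, value = 5

Work:
Column player minimizes Row's maximum payoff:
Column X: max payoff to Row = 6
Column Y: max payoff to Row = 5
Column Z: max payoff to Row = 6
Minimum is 5, achieved by column Y.
Minimax strategy: Y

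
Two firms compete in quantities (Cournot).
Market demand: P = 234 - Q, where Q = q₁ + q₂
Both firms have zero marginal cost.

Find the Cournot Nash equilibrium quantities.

q₁* = q₂* = 78.0; P* = 78.0

Work:
Profit: π_i = P·q_i = (a - q_i - q_j)·q_i
FOC: ∂π_i/∂q_i = a - 2q_i - q_j = 0
Reaction function: q_i = (234 - q_j)/2
Symmetry: q* = 234/3 = 78.0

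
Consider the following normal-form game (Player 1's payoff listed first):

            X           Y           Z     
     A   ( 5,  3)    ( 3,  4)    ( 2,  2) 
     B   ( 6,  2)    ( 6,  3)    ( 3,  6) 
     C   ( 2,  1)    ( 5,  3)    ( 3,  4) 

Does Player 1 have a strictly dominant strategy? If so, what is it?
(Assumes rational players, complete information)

No strictly dominant strategy exists for Player 1

Work:
A strategy strictly dominates another if it gives a strictly higher payoff against every opponent action. Compare each pair of P1's strategies column-by-column:
  A vs B: [5 vs 6, 3 vs 6, 2 vs 3] → A does not strictly dominate B (column X: 5 ≤ 6)
  A vs C: [5 vs 2, 3 vs 5, 2 vs 3] → A does not strictly dominate C (column Y: 3 ≤ 5)
  B vs A: [6 vs 5, 6 vs 3, 3 vs 2] → B strictly dominates A
  B vs C: [6 vs 2, 6 vs 5, 3 vs 3] → B does not strictly dominate C (column Z: 3 ≤ 3)
  C vs A: [2 vs 5, 5 vs 3, 3 vs 2] → C does not strictly dominate A (column X: 2 ≤ 5)
  C vs B: [2 vs 6, 5 vs 6, 3 vs 3] → C does not strictly dominate B (column X: 2 ≤ 6)
No single strategy strictly dominates all others → no strictly dominant strategy.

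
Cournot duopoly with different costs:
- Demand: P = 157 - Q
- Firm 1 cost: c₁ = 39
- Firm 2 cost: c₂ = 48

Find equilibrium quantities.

q₁* = 42.33, q₂* = 33.33

Work:
Reaction: q₁ = (157 - 39 - q₂)/2
Reaction: q₂ = (157 - 48 - q₁)/2
Solve simultaneously:
q₁* = (157 - 2×39 + 48)/3 = 42.33
q₂* = (157 - 2×48 + 39)/3 = 33.33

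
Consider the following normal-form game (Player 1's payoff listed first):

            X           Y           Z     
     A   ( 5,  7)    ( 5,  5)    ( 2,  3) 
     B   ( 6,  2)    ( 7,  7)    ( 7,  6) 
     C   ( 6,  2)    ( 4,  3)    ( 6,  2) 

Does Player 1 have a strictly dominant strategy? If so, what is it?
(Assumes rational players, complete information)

No strictly dominant strategy exists for Player 1

Work:
A strategy strictly dominates another if it gives a strictly higher payoff against every opponent action. Compare each pair of P1's strategies column-by-column:
  A vs B: [5 vs 6, 5 vs 7, 2 vs 7] → A does not strictly dominate B (column X: 5 ≤ 6)
  A vs C: [5 vs 6, 5 vs 4, 2 vs 6] → A does not strictly dominate C (column X: 5 ≤ 6)
  B vs A: [6 vs 5, 7 vs 5, 7 vs 2] → B strictly dominates A
  B vs C: [6 vs 6, 7 vs 4, 7 vs 6] → B does not strictly dominate C (column X: 6 ≤ 6)
  C vs A: [6 vs 5, 4 vs 5, 6 vs 2] → C does not strictly dominate A (column Y: 4 ≤ 5)
  C vs B: [6 vs 6, 4 vs 7, 6 vs 7] → C does not strictly dominate B (column X: 6 ≤ 6)
No single strategy strictly dominates all others → no strictly dominant strategy.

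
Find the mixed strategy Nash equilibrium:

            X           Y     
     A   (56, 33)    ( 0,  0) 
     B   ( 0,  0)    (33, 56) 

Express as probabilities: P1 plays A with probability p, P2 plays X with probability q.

p = 0.6292, q = 0.3708

Work:
Find probabilities that make opponent indifferent:
P2 chooses q to make P1 indifferent between A and B
P1 chooses p to make P2 indifferent between X and Y
Mixed NE: P1 plays (A: 0.6292, B: 0.3708), P2 plays (X: 0.3708, Y: 0.6292)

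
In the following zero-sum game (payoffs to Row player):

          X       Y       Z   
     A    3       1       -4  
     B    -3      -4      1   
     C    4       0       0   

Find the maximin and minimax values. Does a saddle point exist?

Maximin = 0, Minimax = 1, Saddle: False

Work:
Row minimums: [-4, -4, 0] → maximin = 0
Column maximums: [4, 1, 1] → minimax = 1
No saddle point (maximin ≠ minimax). Mixed strategy needed.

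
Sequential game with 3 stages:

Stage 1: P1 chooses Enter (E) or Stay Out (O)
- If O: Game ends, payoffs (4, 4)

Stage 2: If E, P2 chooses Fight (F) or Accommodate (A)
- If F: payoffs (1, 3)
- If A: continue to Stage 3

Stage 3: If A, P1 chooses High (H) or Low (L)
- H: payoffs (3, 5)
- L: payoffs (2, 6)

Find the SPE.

SPE: (O, A, H); Outcome (4, 4)

Work:
Stage 3: P1 chooses H (3 vs 2)
Stage 2: P2: F->3, A->5 (anticipating H). Choose A
Stage 1: P1: O->4, E->3 (anticipating A, H). Choose O
SPE path: O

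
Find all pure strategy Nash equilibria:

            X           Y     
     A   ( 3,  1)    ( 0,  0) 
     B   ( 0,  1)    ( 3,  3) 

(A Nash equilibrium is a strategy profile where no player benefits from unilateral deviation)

Nash equilibrium: (A, X), (B, Y)

Work:
Best responses:
  P1 vs X: payoffs [3, 0] → best response A (payoff 3)
  P1 vs Y: payoffs [0, 3] → best response B (payoff 3)
  P2 vs A: payoffs [1, 0] → best response X (payoff 1)
  P2 vs B: payoffs [1, 3] → best response Y (payoff 3)
Mutual best responses: (A,X), (B,Y) → Nash equilibria.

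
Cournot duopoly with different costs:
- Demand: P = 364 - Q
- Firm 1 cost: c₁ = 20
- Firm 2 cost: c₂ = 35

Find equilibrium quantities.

q₁* = 119.67, q₂* = 104.67

Work:
Reaction: q₁ = (364 - 20 - q₂)/2
Reaction: q₂ = (364 - 35 - q₁)/2
Solve simultaneously:
q₁* = (364 - 2×20 + 35)/3 = 119.67
q₂* = (364 - 2×35 + 20)/3 = 104.67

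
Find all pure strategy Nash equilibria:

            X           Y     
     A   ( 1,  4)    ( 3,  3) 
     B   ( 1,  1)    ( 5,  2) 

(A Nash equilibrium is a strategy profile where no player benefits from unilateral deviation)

Nash equilibrium: (A, X), (B, Y)

Work:
Best responses:
  P1 vs X: payoffs [1, 1] → best response A/B (payoff 1)
  P1 vs Y: payoffs [3, 5] → best response B (payoff 5)
  P2 vs A: payoffs [4, 3] → best response X (payoff 4)
  P2 vs B: payoffs [1, 2] → best response Y (payoff 2)
Mutual best responses: (A,X), (B,Y) → Nash equilibria.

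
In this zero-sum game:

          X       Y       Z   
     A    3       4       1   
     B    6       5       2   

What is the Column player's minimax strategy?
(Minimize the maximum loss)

Column should play Z, value = 2

Work:
Column player minimizes Row's maximum payoff:
Column X: max payoff to Row = 6
Column Y: max payoff to Row = 5
Column Z: max payoff to Row = 2
Minimum is 2, achieved by column Z.
Minimax strategy: Z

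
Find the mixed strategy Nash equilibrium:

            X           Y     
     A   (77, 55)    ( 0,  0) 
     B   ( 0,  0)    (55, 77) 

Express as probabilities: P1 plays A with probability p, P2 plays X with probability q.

p = 0.5833, q = 0.4167

Work:
Find probabilities that make opponent indifferent:
P2 chooses q to make P1 indifferent between A and B
P1 chooses p to make P2 indifferent between X and Y
Mixed NE: P1 plays (A: 0.5833, B: 0.4167), P2 plays (X: 0.4167, Y: 0.5833)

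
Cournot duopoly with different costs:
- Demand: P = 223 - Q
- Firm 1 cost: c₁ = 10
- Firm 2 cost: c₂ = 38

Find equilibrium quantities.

q₁* = 80.33, q₂* = 52.33

Work:
Reaction: q₁ = (223 - 10 - q₂)/2
Reaction: q₂ = (223 - 38 - q₁)/2
Solve simultaneously:
q₁* = (223 - 2×10 + 38)/3 = 80.33
q₂* = (223 - 2×38 + 10)/3 = 52.33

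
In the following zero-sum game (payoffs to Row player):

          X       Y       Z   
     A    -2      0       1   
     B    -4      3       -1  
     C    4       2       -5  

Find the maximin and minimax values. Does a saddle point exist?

Maximin = -2, Minimax = 1, Saddle: False

Work:
Row minimums: [-2, -4, -5] → maximin = -2
Column maximums: [4, 3, 1] → minimax = 1
No saddle point (maximin ≠ minimax). Mixed strategy needed.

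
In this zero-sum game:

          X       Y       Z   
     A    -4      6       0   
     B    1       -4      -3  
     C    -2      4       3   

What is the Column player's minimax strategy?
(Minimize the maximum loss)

Column should play X, value = 1

Work:
Column player minimizes Row's maximum payoff:
Column X: max payoff to Row = 1
Column Y: max payoff to Row = 6
Column Z: max payoff to Row = 3
Minimum is 1, achieved by column X.
Minimax strategy: X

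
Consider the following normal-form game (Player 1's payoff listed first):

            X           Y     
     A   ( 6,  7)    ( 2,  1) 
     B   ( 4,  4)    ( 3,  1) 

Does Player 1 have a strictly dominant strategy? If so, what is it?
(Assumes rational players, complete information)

No strictly dominant strategy exists for Player 1

Work:
A strategy strictly dominates another if it gives a strictly higher payoff against every opponent action. Compare each pair of P1's strategies column-by-column:
  A vs B: [6 vs 4, 2 vs 3] → A does not strictly dominate B (column Y: 2 ≤ 3)
  B vs A: [4 vs 6, 3 vs 2] → B does not strictly dominate A (column X: 4 ≤ 6)
No single strategy strictly dominates all others → no strictly dominant strategy.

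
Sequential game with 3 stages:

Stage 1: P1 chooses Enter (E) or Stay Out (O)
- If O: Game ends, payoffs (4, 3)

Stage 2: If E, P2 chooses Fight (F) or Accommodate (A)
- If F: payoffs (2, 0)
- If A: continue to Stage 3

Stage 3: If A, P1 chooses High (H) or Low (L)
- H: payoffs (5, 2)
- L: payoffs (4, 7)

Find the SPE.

SPE: (E, A, H); Outcome (5, 2)

Work:
Stage 3: P1 chooses H (5 vs 4)
Stage 2: P2: F->0, A->2 (anticipating H). Choose A
Stage 1: P1: O->4, E->5 (anticipating A, H). Choose E
SPE path: E -> A -> H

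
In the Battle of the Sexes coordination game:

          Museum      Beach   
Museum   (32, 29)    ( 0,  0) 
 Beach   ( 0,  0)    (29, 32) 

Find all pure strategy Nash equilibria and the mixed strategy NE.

Pure NE: (Museum, Museum) and (Beach, Beach); Mixed NE: p = 0.5246, q = 0.4754

Work:
Check pure NE:
(Museum, Museum): (32, 29) - no unilateral deviation beneficial
(Beach, Beach): (29, 32) - no unilateral deviation beneficial
Mixed NE: P1 plays Museum with p = 0.5246, P2 plays Museum with q = 0.4754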